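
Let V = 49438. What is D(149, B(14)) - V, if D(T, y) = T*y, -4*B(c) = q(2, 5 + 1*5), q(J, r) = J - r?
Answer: -49140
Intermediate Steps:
B(c) = 2 (B(c) = -(2 - (5 + 1*5))/4 = -(2 - (5 + 5))/4 = -(2 - 1*10)/4 = -(2 - 10)/4 = -¼*(-8) = 2)
D(149, B(14)) - V = 149*2 - 1*49438 = 298 - 49438 = -49140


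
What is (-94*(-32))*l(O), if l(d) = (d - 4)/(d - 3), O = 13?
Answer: 13536/5 ≈ 2707.2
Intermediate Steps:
l(d) = (-4 + d)/(-3 + d)
(-94*(-32))*l(O) = (-94*(-32))*((-4 + 13)/(-3 + 13)) = 3008*(9/10) = 13536/5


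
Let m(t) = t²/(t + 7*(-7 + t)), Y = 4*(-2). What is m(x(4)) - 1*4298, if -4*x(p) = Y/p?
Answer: -773641/180 ≈ -4298.0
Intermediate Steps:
Y = -8
x(p) = 2/p (x(p) = -(-2)/p = 2/p)
m(t) = t²/(-49 + 8*t) (m(t) = t²/(t + (-49 + 7*t)) = t²/(-49 + 8*t))
m(x(4)) - 1*4298 = (2/4)²/(-49 + 8*(2/4)) - 1*4298 = (2*(¼))²/(-49 + 8*(2*(¼))) - 4298 = (½)²/(-49 + 8*(½)) - 4298 = 1/(4*(-49 + 4)) - 4298 = (¼)/(-45) - 4298 = (¼)*(-1/45) - 4298 = -1/180 - 4298 = -773641/180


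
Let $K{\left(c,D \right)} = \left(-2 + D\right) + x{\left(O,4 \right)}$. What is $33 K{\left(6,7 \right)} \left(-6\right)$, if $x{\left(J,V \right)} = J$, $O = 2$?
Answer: $-1386$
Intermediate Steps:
$K{\left(c,D \right)} = D$ ($K{\left(c,D \right)} = \left(-2 + D\right) + 2 = D$)
$33 K{\left(6,7 \right)} \left(-6\right) = 33 \cdot 7 \left(-6\right) = 231 \left(-6\right) = -1386$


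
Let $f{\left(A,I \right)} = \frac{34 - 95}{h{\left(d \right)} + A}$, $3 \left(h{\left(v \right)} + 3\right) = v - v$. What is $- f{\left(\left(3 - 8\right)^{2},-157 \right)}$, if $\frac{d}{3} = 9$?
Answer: $\frac{61}{22} \approx 2.7727$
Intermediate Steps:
$d = 27$ ($d = 3 \cdot 9 = 27$)
$h{\left(v \right)} = -3$ ($h{\left(v \right)} = -3 + \frac{v - v}{3} = -3 + \frac{1}{3} \cdot 0 = -3 + 0 = -3$)
$f{\left(A,I \right)} = - \frac{61}{-3 + A}$ ($f{\left(A,I \right)} = \frac{34 - 95}{-3 + A} = - \frac{61}{-3 + A}$)
$- f{\left(\left(3 - 8\right)^{2},-157 \right)} = - \frac{-61}{-3 + \left(3 - 8\right)^{2}} = - \frac{-61}{-3 + \left(-5\right)^{2}} = - \frac{-61}{-3 + 25} = - \frac{-61}{22} = \left(-1\right) \left(- \frac{61}{22}\right) = \frac{61}{22}$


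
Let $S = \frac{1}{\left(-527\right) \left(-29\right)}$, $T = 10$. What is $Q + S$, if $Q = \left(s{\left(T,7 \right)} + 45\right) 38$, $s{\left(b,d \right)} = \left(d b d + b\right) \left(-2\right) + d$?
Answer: $- \frac{550554791}{15283} \approx -36024.0$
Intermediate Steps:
$s{\left(b,d \right)} = d - 2 b - 2 b d^{2}$ ($s{\left(b,d \right)} = \left(b d d + b\right) \left(-2\right) + d = \left(b d^{2} + b\right) \left(-2\right) + d = \left(b + b d^{2}\right) \left(-2\right) + d = \left(- 2 b - 2 b d^{2}\right) + d = d - 2 b - 2 b d^{2}$)
$Q = -36024$ ($Q = \left(\left(7 - 20 - 20 \cdot 7^{2}\right) + 45\right) 38 = \left(\left(7 - 20 - 20 \cdot 49\right) + 45\right) 38 = \left(\left(7 - 20 - 980\right) + 45\right) 38 = \left(-993 + 45\right) 38 = \left(-948\right) 38 = -36024$)
$S = \frac{1}{15283} \approx 6.5432 \cdot 10^{-5}$
$Q + S = -36024 + \frac{1}{15283} = - \frac{550554791}{15283}$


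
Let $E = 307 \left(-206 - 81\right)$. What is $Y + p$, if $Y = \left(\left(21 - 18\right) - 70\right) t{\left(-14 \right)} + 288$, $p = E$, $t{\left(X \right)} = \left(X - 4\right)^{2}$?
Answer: $-109529$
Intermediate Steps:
$t{\left(X \right)} = \left(-4 + X\right)^{2}$
$E = -88109$ ($E = 307 \left(-287\right) = -88109$)
$p = -88109$
$Y = -21420$ ($Y = \left(\left(21 - 18\right) - 70\right) \left(-4 - 14\right)^{2} + 288 = \left(3 - 70\right) \left(-18\right)^{2} + 288 = \left(-67\right) 324 + 288 = -21708 + 288 = -21420$)
$Y + p = -21420 - 88109 = -109529$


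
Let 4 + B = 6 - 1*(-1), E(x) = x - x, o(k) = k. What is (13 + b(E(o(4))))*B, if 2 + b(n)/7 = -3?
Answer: -66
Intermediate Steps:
E(x) = 0
b(n) = -35 (b(n) = -14 + 7*(-3) = -14 - 21 = -35)
B = 3 (B = -4 + (6 - 1*(-1)) = -4 + (6 + 1) = -4 + 7 = 3)
(13 + b(E(o(4))))*B = (13 - 35)*3 = -22*3 = -66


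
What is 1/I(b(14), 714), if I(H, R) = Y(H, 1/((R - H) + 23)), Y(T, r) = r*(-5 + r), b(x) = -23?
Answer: -577600/3799 ≈ -152.04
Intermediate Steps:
I(H, R) = (-5 + 1/(23 + R - H))/(23 + R - H) (I(H, R) = (-5 + 1/((R - H) + 23))/((R - H) + 23) = (-5 + 1/(23 + R - H))/(23 + R - H))
1/I(b(14), 714) = 1/((-114 - 5*714 + 5*(-23))/(23 + 714 - 1*(-23))**2) = 1/((-114 - 3570 - 115)/(23 + 714 + 23)**2) = 1/(-3799/760**2) = 1/((1/577600)*(-3799)) = 1/(-3799/577600) = -577600/3799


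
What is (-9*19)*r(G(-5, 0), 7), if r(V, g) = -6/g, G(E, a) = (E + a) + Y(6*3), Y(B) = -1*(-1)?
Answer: 1026/7 ≈ 146.57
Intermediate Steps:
Y(B) = 1
G(E, a) = 1 + E + a (G(E, a) = (E + a) + 1 = 1 + E + a)
(-9*19)*r(G(-5, 0), 7) = (-9*19)*(-6/7) = -(-1026)/7 = -171*(-6/7) = 1026/7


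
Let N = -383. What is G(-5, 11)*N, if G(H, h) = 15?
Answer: -5745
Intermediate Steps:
G(-5, 11)*N = 15*(-383) = -5745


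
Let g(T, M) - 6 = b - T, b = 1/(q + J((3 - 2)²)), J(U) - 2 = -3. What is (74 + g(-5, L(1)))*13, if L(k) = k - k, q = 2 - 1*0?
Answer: 1118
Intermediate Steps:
J(U) = -1 (J(U) = 2 - 3 = -1)
q = 2 (q = 2 + 0 = 2)
b = 1 (b = 1/(2 - 1) = 1/1 = 1)
L(k) = 0
g(T, M) = 7 - T (g(T, M) = 6 + (1 - T) = 7 - T)
(74 + g(-5, L(1)))*13 = (74 + (7 - 1*(-5)))*13 = (74 + (7 + 5))*13 = (74 + 12)*13 = 86*13 = 1118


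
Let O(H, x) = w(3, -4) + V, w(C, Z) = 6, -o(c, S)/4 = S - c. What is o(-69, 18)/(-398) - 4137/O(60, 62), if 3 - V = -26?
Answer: -116739/995 ≈ -117.33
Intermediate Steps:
o(c, S) = -4*S + 4*c (o(c, S) = -4*(S - c) = -4*S + 4*c)
V = 29 (V = 3 - 1*(-26) = 3 + 26 = 29)
O(H, x) = 35 (O(H, x) = 6 + 29 = 35)
o(-69, 18)/(-398) - 4137/O(60, 62) = (-4*18 + 4*(-69))/(-398) - 4137/35 = (-72 - 276)*(-1/398) - 4137*1/35 = -348*(-1/398) - 591/5 = 174/199 - 591/5 = -116739/995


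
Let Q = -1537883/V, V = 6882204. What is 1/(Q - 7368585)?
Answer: -6882204/50712106699223 ≈ -1.3571e-7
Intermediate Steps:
Q = -1537883/6882204 ≈ -0.22346
1/(Q - 7368585) = 1/(-1537883/6882204 - 7368585) = 1/(-50712106699223/6882204) = -6882204/50712106699223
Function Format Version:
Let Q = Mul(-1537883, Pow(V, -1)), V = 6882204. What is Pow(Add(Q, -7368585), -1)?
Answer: Rational(-6882204, 50712106699223) ≈ -1.3571e-7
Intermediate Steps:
Q = Rational(-1537883, 6882204) (Q = Mul(-1537883, Pow(6882204, -1)) = Mul(-1537883, Rational(1, 6882204)) = Rational(-1537883, 6882204) ≈ -0.22346)
Pow(Add(Q, -7368585), -1) = Pow(Add(Rational(-1537883, 6882204), -7368585), -1) = Pow(Rational(-50712106699223, 6882204), -1) = Rational(-6882204, 50712106699223)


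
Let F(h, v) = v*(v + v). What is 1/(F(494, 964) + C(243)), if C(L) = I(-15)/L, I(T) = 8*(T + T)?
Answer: 81/150545872 ≈ 5.3804e-7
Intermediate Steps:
I(T) = 16*T (I(T) = 8*(2*T) = 16*T)
F(h, v) = 2*v² (F(h, v) = v*(2*v) = 2*v²)
C(L) = -240/L (C(L) = (16*(-15))/L = -240/L)
1/(F(494, 964) + C(243)) = 1/(2*964² - 240/243) = 1/(2*929296 - 240*1/243) = 1/(1858592 - 80/81) = 1/(150545872/81) = 81/150545872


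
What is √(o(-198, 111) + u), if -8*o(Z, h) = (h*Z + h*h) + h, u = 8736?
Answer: 3*√4413/2 ≈ 99.646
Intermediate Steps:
o(Z, h) = -h/8 - h²/8 - Z*h/8 (o(Z, h) = -((h*Z + h*h) + h)/8 = -((Z*h + h²) + h)/8 = -((h² + Z*h) + h)/8 = -(h + h² + Z*h)/8 = -h/8 - h²/8 - Z*h/8)
√(o(-198, 111) + u) = √(-⅛*111*(1 - 198 + 111) + 8736) = √(-⅛*111*(-86) + 8736) = √(4773/4 + 8736) = √(39717/4) = 3*√4413/2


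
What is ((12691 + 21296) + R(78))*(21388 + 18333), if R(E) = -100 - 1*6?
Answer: 1345787201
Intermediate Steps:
R(E) = -106 (R(E) = -100 - 6 = -106)
((12691 + 21296) + R(78))*(21388 + 18333) = ((12691 + 21296) - 106)*(21388 + 18333) = (33987 - 106)*39721 = 33881*39721 = 1345787201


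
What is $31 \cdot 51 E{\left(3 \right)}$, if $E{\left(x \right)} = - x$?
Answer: $-4743$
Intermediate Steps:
$31 \cdot 51 E{\left(3 \right)} = 31 \cdot 51 \left(\left(-1\right) 3\right) = 1581 \left(-3\right) = -4743$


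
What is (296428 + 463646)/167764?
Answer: 380037/83882 ≈ 4.5306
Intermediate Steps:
(296428 + 463646)/167764 = 760074*(1/167764) = 380037/83882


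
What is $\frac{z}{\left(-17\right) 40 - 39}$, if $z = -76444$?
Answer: $\frac{76444}{719} \approx 106.32$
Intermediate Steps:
$\frac{z}{\left(-17\right) 40 - 39} = - \frac{76444}{\left(-17\right) 40 - 39} = - \frac{76444}{-680 - 39} = - \frac{76444}{-719} = \left(-76444\right) \left(- \frac{1}{719}\right) = \frac{76444}{719}$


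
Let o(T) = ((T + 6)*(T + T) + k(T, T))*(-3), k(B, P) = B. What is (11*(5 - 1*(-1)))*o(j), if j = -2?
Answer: 3564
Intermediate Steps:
o(T) = -3*T - 6*T*(6 + T) (o(T) = ((T + 6)*(T + T) + T)*(-3) = ((6 + T)*(2*T) + T)*(-3) = (2*T*(6 + T) + T)*(-3) = (T + 2*T*(6 + T))*(-3) = -3*T - 6*T*(6 + T))
(11*(5 - 1*(-1)))*o(j) = (11*(5 - 1*(-1)))*(3*(-2)*(-13 - 2*(-2))) = (11*(5 + 1))*(3*(-2)*(-13 + 4)) = (11*6)*(3*(-2)*(-9)) = 66*54 = 3564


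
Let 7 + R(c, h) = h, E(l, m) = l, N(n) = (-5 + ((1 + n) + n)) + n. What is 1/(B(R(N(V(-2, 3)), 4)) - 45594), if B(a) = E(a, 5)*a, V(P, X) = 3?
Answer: -1/45585 ≈ -2.1937e-5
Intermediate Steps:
N(n) = -4 + 3*n (N(n) = (-5 + (1 + 2*n)) + n = (-4 + 2*n) + n = -4 + 3*n)
R(c, h) = -7 + h
B(a) = a² (B(a) = a*a = a²)
1/(B(R(N(V(-2, 3)), 4)) - 45594) = 1/((-7 + 4)² - 45594) = 1/((-3)² - 45594) = 1/(9 - 45594) = 1/(-45585) = -1/45585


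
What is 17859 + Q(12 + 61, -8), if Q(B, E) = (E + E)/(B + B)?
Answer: 1303699/73 ≈ 17859.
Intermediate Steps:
Q(B, E) = E/B (Q(B, E) = (2*E)/((2*B)) = (2*E)*(1/(2*B)) = E/B)
17859 + Q(12 + 61, -8) = 17859 - 8/(12 + 61) = 17859 - 8/73 = 1303699/73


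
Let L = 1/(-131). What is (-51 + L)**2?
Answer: 44649124/17161 ≈ 2601.8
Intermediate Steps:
L = -1/131 ≈ -0.0076336
(-51 + L)**2 = (-51 - 1/131)**2 = (-6682/131)**2 = 44649124/17161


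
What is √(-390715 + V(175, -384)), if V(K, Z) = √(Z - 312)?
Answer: √(-390715 + 2*I*√174) ≈ 0.021 + 625.07*I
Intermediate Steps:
V(K, Z) = √(-312 + Z)
√(-390715 + V(175, -384)) = √(-390715 + √(-312 - 384)) = √(-390715 + √(-696)) = √(-390715 + 2*I*√174)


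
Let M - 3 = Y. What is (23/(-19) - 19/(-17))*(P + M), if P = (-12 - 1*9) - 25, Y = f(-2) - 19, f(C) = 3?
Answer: 1770/323 ≈ 5.4799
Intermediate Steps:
Y = -16 (Y = 3 - 19 = -16)
M = -13 (M = 3 - 16 = -13)
P = -46 (P = (-12 - 9) - 25 = -21 - 25 = -46)
(23/(-19) - 19/(-17))*(P + M) = (23/(-19) - 19/(-17))*(-46 - 13) = (23*(-1/19) - 19*(-1/17))*(-59) = (-23/19 + 19/17)*(-59) = -30/323*(-59) = 1770/323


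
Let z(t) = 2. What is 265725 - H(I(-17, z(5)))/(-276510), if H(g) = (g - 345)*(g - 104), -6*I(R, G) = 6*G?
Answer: 36737828266/138255 ≈ 2.6573e+5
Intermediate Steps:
I(R, G) = -G
H(g) = (-345 + g)*(-104 + g)
265725 - H(I(-17, z(5)))/(-276510) = 265725 - (35880 + (-1*2)² - (-449)*2)/(-276510) = 265725 - (35880 + (-2)² - 449*(-2))*(-1)/276510 = 265725 - (35880 + 4 + 898)*(-1)/276510 = 265725 - 36782*(-1)/276510 = 265725 - 1*(-18391/138255) = 265725 + 18391/138255 = 36737828266/138255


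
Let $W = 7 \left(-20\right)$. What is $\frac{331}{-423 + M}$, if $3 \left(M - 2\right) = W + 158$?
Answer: $- \frac{331}{415} \approx -0.79759$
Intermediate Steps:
$W = -140$
$M = 8$ ($M = 2 + \frac{-140 + 158}{3} = 2 + \frac{1}{3} \cdot 18 = 2 + 6 = 8$)
$\frac{331}{-423 + M} = \frac{331}{-423 + 8} = \frac{331}{-415} = 331 \left(- \frac{1}{415}\right) = - \frac{331}{415}$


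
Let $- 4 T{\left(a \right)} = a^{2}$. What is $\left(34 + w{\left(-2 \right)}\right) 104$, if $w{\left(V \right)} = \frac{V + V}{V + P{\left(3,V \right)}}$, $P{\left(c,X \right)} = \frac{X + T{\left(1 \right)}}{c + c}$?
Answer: $\frac{70512}{19} \approx 3711.2$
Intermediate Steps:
$T{\left(a \right)} = - \frac{a^{2}}{4}$
$P{\left(c,X \right)} = \frac{- \frac{1}{4} + X}{2 c}$ ($P{\left(c,X \right)} = \frac{X - \frac{1^{2}}{4}}{c + c} = \frac{X - \frac{1}{4}}{2 c} = \left(X - \frac{1}{4}\right) \frac{1}{2 c} = \left(- \frac{1}{4} + X\right) \frac{1}{2 c} = \frac{- \frac{1}{4} + X}{2 c}$)
$w{\left(V \right)} = \frac{2 V}{- \frac{1}{24} + \frac{7 V}{6}}$ ($w{\left(V \right)} = \frac{V + V}{V + \frac{-1 + 4 V}{8 \cdot 3}} = \frac{2 V}{V + \frac{1}{8} \cdot \frac{1}{3} \left(-1 + 4 V\right)} = \frac{2 V}{V + \left(- \frac{1}{24} + \frac{V}{6}\right)} = \frac{2 V}{- \frac{1}{24} + \frac{7 V}{6}}$)
$\left(34 + w{\left(-2 \right)}\right) 104 = \left(34 + 48 \left(-2\right) \frac{1}{-1 + 28 \left(-2\right)}\right) 104 = \left(34 + 48 \left(-2\right) \frac{1}{-1 - 56}\right) 104 = \left(34 + 48 \left(-2\right) \frac{1}{-57}\right) 104 = \left(34 + 48 \left(-2\right) \left(- \frac{1}{57}\right)\right) 104 = \left(34 + \frac{32}{19}\right) 104 = \frac{678}{19} \cdot 104 = \frac{70512}{19}$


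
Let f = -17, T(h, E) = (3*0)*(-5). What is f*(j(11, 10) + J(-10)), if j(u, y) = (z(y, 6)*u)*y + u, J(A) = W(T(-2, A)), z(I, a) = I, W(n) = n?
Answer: -18887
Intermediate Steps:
T(h, E) = 0 (T(h, E) = 0*(-5) = 0)
J(A) = 0
j(u, y) = u + u*y² (j(u, y) = (y*u)*y + u = (u*y)*y + u = u*y² + u = u + u*y²)
f*(j(11, 10) + J(-10)) = -17*(11*(1 + 10²) + 0) = -17*(11*(1 + 100) + 0) = -17*(11*101 + 0) = -17*(1111 + 0) = -17*1111 = -18887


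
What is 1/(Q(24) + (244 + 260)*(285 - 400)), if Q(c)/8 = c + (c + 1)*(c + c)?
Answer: -1/48168 ≈ -2.0761e-5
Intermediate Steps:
Q(c) = 8*c + 16*c*(1 + c) (Q(c) = 8*(c + (c + 1)*(c + c)) = 8*(c + (1 + c)*(2*c)) = 8*(c + 2*c*(1 + c)) = 8*c + 16*c*(1 + c))
1/(Q(24) + (244 + 260)*(285 - 400)) = 1/(8*24*(3 + 2*24) + (244 + 260)*(285 - 400)) = 1/(8*24*(3 + 48) + 504*(-115)) = 1/(8*24*51 - 57960) = 1/(9792 - 57960) = 1/(-48168) = -1/48168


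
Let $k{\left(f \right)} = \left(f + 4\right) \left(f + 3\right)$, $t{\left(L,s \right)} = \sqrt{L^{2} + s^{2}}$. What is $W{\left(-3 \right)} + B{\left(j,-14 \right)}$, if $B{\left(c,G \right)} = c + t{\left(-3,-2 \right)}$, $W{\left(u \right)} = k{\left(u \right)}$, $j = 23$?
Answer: $23 + \sqrt{13} \approx 26.606$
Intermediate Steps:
$k{\left(f \right)} = \left(3 + f\right) \left(4 + f\right)$ ($k{\left(f \right)} = \left(4 + f\right) \left(3 + f\right) = \left(3 + f\right) \left(4 + f\right)$)
$W{\left(u \right)} = 12 + u^{2} + 7 u$
$B{\left(c,G \right)} = c + \sqrt{13}$ ($B{\left(c,G \right)} = c + \sqrt{\left(-3\right)^{2} + \left(-2\right)^{2}} = c + \sqrt{9 + 4} = c + \sqrt{13}$)
$W{\left(-3 \right)} + B{\left(j,-14 \right)} = \left(12 + \left(-3\right)^{2} + 7 \left(-3\right)\right) + \left(23 + \sqrt{13}\right) = \left(12 + 9 - 21\right) + \left(23 + \sqrt{13}\right) = 0 + \left(23 + \sqrt{13}\right) = 23 + \sqrt{13}$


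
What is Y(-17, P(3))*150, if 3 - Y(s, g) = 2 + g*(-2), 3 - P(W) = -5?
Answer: 2550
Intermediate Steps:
P(W) = 8 (P(W) = 3 - 1*(-5) = 3 + 5 = 8)
Y(s, g) = 1 + 2*g (Y(s, g) = 3 - (2 + g*(-2)) = 3 - (2 - 2*g) = 3 + (-2 + 2*g) = 1 + 2*g)
Y(-17, P(3))*150 = (1 + 2*8)*150 = (1 + 16)*150 = 17*150 = 2550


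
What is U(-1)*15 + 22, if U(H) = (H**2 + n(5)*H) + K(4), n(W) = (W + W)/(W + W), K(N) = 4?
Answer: 82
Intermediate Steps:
n(W) = 1 (n(W) = (2*W)/((2*W)) = (2*W)*(1/(2*W)) = 1)
U(H) = 4 + H + H**2 (U(H) = (H**2 + 1*H) + 4 = (H**2 + H) + 4 = (H + H**2) + 4 = 4 + H + H**2)
U(-1)*15 + 22 = (4 - 1 + (-1)**2)*15 + 22 = (4 - 1 + 1)*15 + 22 = 4*15 + 22 = 60 + 22 = 82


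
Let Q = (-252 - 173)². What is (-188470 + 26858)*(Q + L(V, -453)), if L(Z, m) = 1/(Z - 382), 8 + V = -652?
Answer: -15208598186694/521 ≈ -2.9191e+10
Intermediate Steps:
V = -660 (V = -8 - 652 = -660)
L(Z, m) = 1/(-382 + Z)
Q = 180625 (Q = (-425)² = 180625)
(-188470 + 26858)*(Q + L(V, -453)) = (-188470 + 26858)*(180625 + 1/(-382 - 660)) = -161612*(180625 + 1/(-1042)) = -161612*(180625 - 1/1042) = -161612*188211249/1042 = -15208598186694/521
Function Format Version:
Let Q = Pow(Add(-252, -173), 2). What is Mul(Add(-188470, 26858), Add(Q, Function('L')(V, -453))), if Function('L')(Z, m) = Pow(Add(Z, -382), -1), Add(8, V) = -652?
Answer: Rational(-15208598186694, 521) ≈ -2.9191e+10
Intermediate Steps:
V = -660 (V = Add(-8, -652) = -660)
Function('L')(Z, m) = Pow(Add(-382, Z), -1)
Q = 180625 (Q = Pow(-425, 2) = 180625)
Mul(Add(-188470, 26858), Add(Q, Function('L')(V, -453))) = Mul(Add(-188470, 26858), Add(180625, Pow(Add(-382, -660), -1))) = Mul(-161612, Add(180625, Pow(-1042, -1))) = Mul(-161612, Add(180625, Rational(-1, 1042))) = Mul(-161612, Rational(188211249, 1042)) = Rational(-15208598186694, 521)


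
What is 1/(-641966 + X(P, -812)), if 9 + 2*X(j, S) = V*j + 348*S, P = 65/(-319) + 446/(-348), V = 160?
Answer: -1914/1499384209 ≈ -1.2765e-6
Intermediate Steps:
P = -2843/1914 (P = 65*(-1/319) + 446*(-1/348) = -65/319 - 223/174 = -2843/1914 ≈ -1.4854)
X(j, S) = -9/2 + 80*j + 174*S (X(j, S) = -9/2 + (160*j + 348*S)/2 = -9/2 + (80*j + 174*S) = -9/2 + 80*j + 174*S)
1/(-641966 + X(P, -812)) = 1/(-641966 + (-9/2 + 80*(-2843/1914) + 174*(-812))) = 1/(-641966 + (-9/2 - 113720/957 - 141288)) = 1/(-641966 - 270661285/1914) = 1/(-1499384209/1914) = -1914/1499384209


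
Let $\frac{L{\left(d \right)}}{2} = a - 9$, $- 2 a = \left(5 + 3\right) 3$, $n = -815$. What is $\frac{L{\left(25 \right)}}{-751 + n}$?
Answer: $\frac{7}{261} \approx 0.02682$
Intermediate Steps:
$a = -12$ ($a = - \frac{\left(5 + 3\right) 3}{2} = - \frac{8 \cdot 3}{2} = \left(- \frac{1}{2}\right) 24 = -12$)
$L{\left(d \right)} = -42$ ($L{\left(d \right)} = 2 \left(-12 - 9\right) = 2 \left(-21\right) = -42$)
$\frac{L{\left(25 \right)}}{-751 + n} = - \frac{42}{-751 - 815} = - \frac{42}{-1566} = \left(-42\right) \left(- \frac{1}{1566}\right) = \frac{7}{261}$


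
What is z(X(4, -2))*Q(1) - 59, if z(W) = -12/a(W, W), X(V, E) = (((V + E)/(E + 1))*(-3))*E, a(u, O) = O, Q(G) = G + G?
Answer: -57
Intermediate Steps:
Q(G) = 2*G
X(V, E) = -3*E*(E + V)/(1 + E) (X(V, E) = (((E + V)/(1 + E))*(-3))*E = (-3*(E + V)/(1 + E))*E = -3*E*(E + V)/(1 + E))
z(W) = -12/W
z(X(4, -2))*Q(1) - 59 = (-12*(1 - 2)/(6*(-2 + 4)))*(2*1) - 59 = -12/((-3*(-2)*2/(-1)))*2 - 59 = -12/((-3*(-2)*(-1)*2))*2 - 59 = -12/(-12)*2 - 59 = -12*(-1/12)*2 - 59 = 1*2 - 59 = 2 - 59 = -57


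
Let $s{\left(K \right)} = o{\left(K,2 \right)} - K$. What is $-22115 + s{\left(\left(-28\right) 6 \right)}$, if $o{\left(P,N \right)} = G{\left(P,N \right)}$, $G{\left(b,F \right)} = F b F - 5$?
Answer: $-22624$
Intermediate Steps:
$G{\left(b,F \right)} = -5 + b F^{2}$ ($G{\left(b,F \right)} = b F^{2} - 5 = -5 + b F^{2}$)
$o{\left(P,N \right)} = -5 + P N^{2}$
$s{\left(K \right)} = -5 + 3 K$ ($s{\left(K \right)} = \left(-5 + K 2^{2}\right) - K = \left(-5 + K 4\right) - K = \left(-5 + 4 K\right) - K = -5 + 3 K$)
$-22115 + s{\left(\left(-28\right) 6 \right)} = -22115 + \left(-5 + 3 \left(\left(-28\right) 6\right)\right) = -22115 + \left(-5 + 3 \left(-168\right)\right) = -22115 - 509 = -22624$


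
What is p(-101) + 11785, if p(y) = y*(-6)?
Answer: 12391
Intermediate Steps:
p(y) = -6*y
p(-101) + 11785 = -6*(-101) + 11785 = 606 + 11785 = 12391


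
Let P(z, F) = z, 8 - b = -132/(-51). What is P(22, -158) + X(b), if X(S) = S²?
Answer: 14822/289 ≈ 51.287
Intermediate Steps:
b = 92/17 (b = 8 - (-132)/(-51) = 8 - (-132)*(-1)/51 = 8 - 1*44/17 = 8 - 44/17 = 92/17 ≈ 5.4118)
P(22, -158) + X(b) = 22 + (92/17)² = 22 + 8464/289 = 14822/289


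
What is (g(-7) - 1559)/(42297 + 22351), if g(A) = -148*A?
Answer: -523/64648 ≈ -0.0080900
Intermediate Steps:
(g(-7) - 1559)/(42297 + 22351) = (-148*(-7) - 1559)/(42297 + 22351) = (1036 - 1559)/64648 = -523*1/64648 = -523/64648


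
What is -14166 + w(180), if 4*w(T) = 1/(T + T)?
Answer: -20399039/1440 ≈ -14166.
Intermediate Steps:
w(T) = 1/(8*T) (w(T) = 1/(4*(T + T)) = 1/(4*((2*T))) = (1/(2*T))/4 = 1/(8*T))
-14166 + w(180) = -14166 + (⅛)/180 = -14166 + (⅛)*(1/180) = -14166 + 1/1440 = -20399039/1440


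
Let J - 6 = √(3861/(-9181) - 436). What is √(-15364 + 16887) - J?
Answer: -6 + √1523 - I*√36786219637/9181 ≈ 33.026 - 20.891*I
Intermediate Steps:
J = 6 + I*√36786219637/9181 (J = 6 + √(3861/(-9181) - 436) = 6 + √(3861*(-1/9181) - 436) = 6 + √(-3861/9181 - 436) = 6 + √(-4006777/9181) = 6 + I*√36786219637/9181 ≈ 6.0 + 20.891*I)
√(-15364 + 16887) - J = √(-15364 + 16887) - (6 + I*√36786219637/9181) = √1523 + (-6 - I*√36786219637/9181) = -6 + √1523 - I*√36786219637/9181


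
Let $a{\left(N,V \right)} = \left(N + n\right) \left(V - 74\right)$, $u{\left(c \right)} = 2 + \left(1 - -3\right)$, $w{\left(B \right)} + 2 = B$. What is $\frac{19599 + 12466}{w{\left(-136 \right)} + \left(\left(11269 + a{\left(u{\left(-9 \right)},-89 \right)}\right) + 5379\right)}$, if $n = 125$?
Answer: $- \frac{32065}{4843} \approx -6.6209$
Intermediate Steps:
$w{\left(B \right)} = -2 + B$
$u{\left(c \right)} = 6$ ($u{\left(c \right)} = 2 + \left(1 + 3\right) = 2 + 4 = 6$)
$a{\left(N,V \right)} = \left(-74 + V\right) \left(125 + N\right)$ ($a{\left(N,V \right)} = \left(N + 125\right) \left(V - 74\right) = \left(125 + N\right) \left(-74 + V\right) = \left(-74 + V\right) \left(125 + N\right)$)
$\frac{19599 + 12466}{w{\left(-136 \right)} + \left(\left(11269 + a{\left(u{\left(-9 \right)},-89 \right)}\right) + 5379\right)} = \frac{19599 + 12466}{\left(-2 - 136\right) + \left(\left(11269 + \left(-9250 - 444 + 125 \left(-89\right) + 6 \left(-89\right)\right)\right) + 5379\right)} = \frac{32065}{-138 + \left(\left(11269 - 21353\right) + 5379\right)} = \frac{32065}{-138 + \left(-10084 + 5379\right)} = \frac{32065}{-138 - 4705} = \frac{32065}{-4843} = 32065 \left(- \frac{1}{4843}\right) = - \frac{32065}{4843}$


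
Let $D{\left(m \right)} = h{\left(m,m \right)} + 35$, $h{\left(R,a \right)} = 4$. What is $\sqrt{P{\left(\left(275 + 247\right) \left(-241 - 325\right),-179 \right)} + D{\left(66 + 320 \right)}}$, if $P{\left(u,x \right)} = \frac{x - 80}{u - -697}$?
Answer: $\frac{2 \sqrt{847104058130}}{294755} \approx 6.2451$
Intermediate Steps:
$P{\left(u,x \right)} = \frac{-80 + x}{697 + u}$ ($P{\left(u,x \right)} = \frac{-80 + x}{u + 697} = \frac{-80 + x}{697 + u}$)
$D{\left(m \right)} = 39$ ($D{\left(m \right)} = 4 + 35 = 39$)
$\sqrt{P{\left(\left(275 + 247\right) \left(-241 - 325\right),-179 \right)} + D{\left(66 + 320 \right)}} = \sqrt{\frac{-80 - 179}{697 + \left(275 + 247\right) \left(-241 - 325\right)} + 39} = \sqrt{\frac{1}{697 + 522 \left(-566\right)} \left(-259\right) + 39} = \sqrt{\frac{1}{697 - 295452} \left(-259\right) + 39} = \sqrt{\frac{1}{-294755} \left(-259\right) + 39} = \sqrt{\left(- \frac{1}{294755}\right) \left(-259\right) + 39} = \sqrt{\frac{259}{294755} + 39} = \sqrt{\frac{11495704}{294755}} = \frac{2 \sqrt{847104058130}}{294755}$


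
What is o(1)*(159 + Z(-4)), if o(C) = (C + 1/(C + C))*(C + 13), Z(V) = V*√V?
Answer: 3339 - 168*I ≈ 3339.0 - 168.0*I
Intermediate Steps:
Z(V) = V^(3/2)
o(C) = (13 + C)*(C + 1/(2*C)) (o(C) = (C + 1/(2*C))*(13 + C) = (13 + C)*(C + 1/(2*C)))
o(1)*(159 + Z(-4)) = (½ + 1² + 13*1 + (13/2)/1)*(159 + (-4)^(3/2)) = (½ + 1 + 13 + (13/2)*1)*(159 - 8*I) = (½ + 1 + 13 + 13/2)*(159 - 8*I) = 21*(159 - 8*I) = 3339 - 168*I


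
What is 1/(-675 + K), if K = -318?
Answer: -1/993 ≈ -0.0010071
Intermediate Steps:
1/(-675 + K) = 1/(-675 - 318) = 1/(-993) = -1/993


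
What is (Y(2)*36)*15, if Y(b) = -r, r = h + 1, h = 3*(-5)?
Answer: 7560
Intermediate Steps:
h = -15
r = -14 (r = -15 + 1 = -14)
Y(b) = 14 (Y(b) = -1*(-14) = 14)
(Y(2)*36)*15 = (14*36)*15 = 504*15 = 7560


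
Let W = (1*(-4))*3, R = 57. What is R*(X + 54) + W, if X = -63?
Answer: -525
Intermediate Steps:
W = -12 (W = -4*3 = -12)
R*(X + 54) + W = 57*(-63 + 54) - 12 = 57*(-9) - 12 = -513 - 12 = -525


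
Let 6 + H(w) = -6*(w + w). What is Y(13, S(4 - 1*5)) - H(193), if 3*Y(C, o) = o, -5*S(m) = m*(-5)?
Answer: 6965/3 ≈ 2321.7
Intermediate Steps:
H(w) = -6 - 12*w (H(w) = -6 - 6*(w + w) = -6 - 12*w)
S(m) = m (S(m) = -m*(-5)/5 = -(-1)*m = m)
Y(C, o) = o/3
Y(13, S(4 - 1*5)) - H(193) = (4 - 1*5)/3 - (-6 - 12*193) = (4 - 5)/3 - (-6 - 2316) = (⅓)*(-1) - 1*(-2322) = -⅓ + 2322 = 6965/3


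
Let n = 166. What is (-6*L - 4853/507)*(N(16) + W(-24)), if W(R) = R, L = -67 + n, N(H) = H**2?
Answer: -70994552/507 ≈ -1.4003e+5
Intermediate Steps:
L = 99 (L = -67 + 166 = 99)
(-6*L - 4853/507)*(N(16) + W(-24)) = (-6*99 - 4853/507)*(16**2 - 24) = (-594 - 4853*1/507)*(256 - 24) = (-594 - 4853/507)*232 = -306011/507*232 = -70994552/507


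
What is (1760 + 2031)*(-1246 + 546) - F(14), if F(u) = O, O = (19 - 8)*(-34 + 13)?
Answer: -2653469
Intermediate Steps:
O = -231 (O = 11*(-21) = -231)
F(u) = -231
(1760 + 2031)*(-1246 + 546) - F(14) = (1760 + 2031)*(-1246 + 546) - 1*(-231) = 3791*(-700) + 231 = -2653700 + 231 = -2653469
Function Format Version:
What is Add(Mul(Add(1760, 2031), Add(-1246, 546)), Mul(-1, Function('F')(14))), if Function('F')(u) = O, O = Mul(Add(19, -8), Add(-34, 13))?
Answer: -2653469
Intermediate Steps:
O = -231 (O = Mul(11, -21) = -231)
Function('F')(u) = -231
Add(Mul(Add(1760, 2031), Add(-1246, 546)), Mul(-1, Function('F')(14))) = Add(Mul(Add(1760, 2031), Add(-1246, 546)), Mul(-1, -231)) = Add(Mul(3791, -700), 231) = Add(-2653700, 231) = -2653469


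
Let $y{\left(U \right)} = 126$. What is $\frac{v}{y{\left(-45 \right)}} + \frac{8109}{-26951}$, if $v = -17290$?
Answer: $- \frac{33357466}{242559} \approx -137.52$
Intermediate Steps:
$\frac{v}{y{\left(-45 \right)}} + \frac{8109}{-26951} = - \frac{17290}{126} + \frac{8109}{-26951} = \left(-17290\right) \frac{1}{126} + 8109 \left(- \frac{1}{26951}\right) = - \frac{1235}{9} - \frac{8109}{26951} = - \frac{33357466}{242559}$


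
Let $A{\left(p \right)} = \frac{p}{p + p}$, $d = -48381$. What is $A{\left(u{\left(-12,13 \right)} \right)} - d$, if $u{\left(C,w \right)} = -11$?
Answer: $\frac{96763}{2} \approx 48382.0$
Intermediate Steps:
$A{\left(p \right)} = \frac{1}{2}$ ($A{\left(p \right)} = \frac{p}{2 p} = p \frac{1}{2 p} = \frac{1}{2}$)
$A{\left(u{\left(-12,13 \right)} \right)} - d = \frac{1}{2} - -48381 = \frac{1}{2} + 48381 = \frac{96763}{2}$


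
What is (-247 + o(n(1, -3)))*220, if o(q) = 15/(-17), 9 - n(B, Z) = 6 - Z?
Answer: -927080/17 ≈ -54534.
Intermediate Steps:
n(B, Z) = 3 + Z (n(B, Z) = 9 - (6 - Z) = 9 + (-6 + Z) = 3 + Z)
o(q) = -15/17 (o(q) = 15*(-1/17) = -15/17)
(-247 + o(n(1, -3)))*220 = (-247 - 15/17)*220 = -4214/17*220 = -927080/17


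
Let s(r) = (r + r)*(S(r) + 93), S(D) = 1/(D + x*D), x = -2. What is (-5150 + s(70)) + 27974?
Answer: 35842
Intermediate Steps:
S(D) = -1/D (S(D) = 1/(D - 2*D) = 1/(-D) = -1/D)
s(r) = 2*r*(93 - 1/r) (s(r) = (r + r)*(-1/r + 93) = (2*r)*(93 - 1/r) = 2*r*(93 - 1/r))
(-5150 + s(70)) + 27974 = (-5150 + (-2 + 186*70)) + 27974 = (-5150 + (-2 + 13020)) + 27974 = (-5150 + 13018) + 27974 = 7868 + 27974 = 35842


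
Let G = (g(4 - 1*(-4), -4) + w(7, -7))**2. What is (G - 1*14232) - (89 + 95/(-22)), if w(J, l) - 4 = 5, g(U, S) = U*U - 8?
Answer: -222017/22 ≈ -10092.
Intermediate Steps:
g(U, S) = -8 + U**2 (g(U, S) = U**2 - 8 = -8 + U**2)
w(J, l) = 9 (w(J, l) = 4 + 5 = 9)
G = 4225 (G = ((-8 + (4 - 1*(-4))**2) + 9)**2 = ((-8 + (4 + 4)**2) + 9)**2 = ((-8 + 8**2) + 9)**2 = ((-8 + 64) + 9)**2 = (56 + 9)**2 = 65**2 = 4225)
(G - 1*14232) - (89 + 95/(-22)) = (4225 - 1*14232) - (89 + 95/(-22)) = (4225 - 14232) - (89 - 1/22*95) = -10007 - (89 - 95/22) = -10007 - 1*1863/22 = -10007 - 1863/22 = -222017/22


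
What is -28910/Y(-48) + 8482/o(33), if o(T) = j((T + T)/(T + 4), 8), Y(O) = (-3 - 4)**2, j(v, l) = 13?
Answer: 812/13 ≈ 62.462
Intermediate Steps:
Y(O) = 49 (Y(O) = (-7)**2 = 49)
o(T) = 13
-28910/Y(-48) + 8482/o(33) = -28910/49 + 8482/13 = -28910*1/49 + 8482*(1/13) = -590 + 8482/13 = 812/13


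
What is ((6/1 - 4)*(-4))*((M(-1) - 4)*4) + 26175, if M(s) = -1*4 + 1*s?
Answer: 26463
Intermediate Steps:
M(s) = -4 + s
((6/1 - 4)*(-4))*((M(-1) - 4)*4) + 26175 = ((6/1 - 4)*(-4))*(((-4 - 1) - 4)*4) + 26175 = ((6*1 - 4)*(-4))*((-5 - 4)*4) + 26175 = ((6 - 4)*(-4))*(-9*4) + 26175 = (2*(-4))*(-36) + 26175 = -8*(-36) + 26175 = 288 + 26175 = 26463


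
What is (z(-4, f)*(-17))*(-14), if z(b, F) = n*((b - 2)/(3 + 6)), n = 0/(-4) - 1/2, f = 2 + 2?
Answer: 238/3 ≈ 79.333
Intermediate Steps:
f = 4
n = -½ (n = 0*(-¼) - 1*½ = 0 - ½ = -½ ≈ -0.50000)
z(b, F) = ⅑ - b/18 (z(b, F) = -(b - 2)/(2*(3 + 6)) = -(-2 + b)/(2*9) = -(-2/9 + b/9)/2 = ⅑ - b/18)
(z(-4, f)*(-17))*(-14) = ((⅑ - 1/18*(-4))*(-17))*(-14) = ((⅑ + 2/9)*(-17))*(-14) = ((⅓)*(-17))*(-14) = -17/3*(-14) = 238/3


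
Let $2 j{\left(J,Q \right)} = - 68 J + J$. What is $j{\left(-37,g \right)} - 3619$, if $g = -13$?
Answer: $- \frac{4759}{2} \approx -2379.5$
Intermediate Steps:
$j{\left(J,Q \right)} = - \frac{67 J}{2}$ ($j{\left(J,Q \right)} = \frac{- 68 J + J}{2} = \frac{\left(-67\right) J}{2} = - \frac{67 J}{2}$)
$j{\left(-37,g \right)} - 3619 = \left(- \frac{67}{2}\right) \left(-37\right) - 3619 = \frac{2479}{2} - 3619 = - \frac{4759}{2}$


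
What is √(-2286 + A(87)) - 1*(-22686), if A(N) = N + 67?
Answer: 22686 + 2*I*√533 ≈ 22686.0 + 46.174*I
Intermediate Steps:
A(N) = 67 + N
√(-2286 + A(87)) - 1*(-22686) = √(-2286 + (67 + 87)) - 1*(-22686) = √(-2286 + 154) + 22686 = √(-2132) + 22686 = 2*I*√533 + 22686 = 22686 + 2*I*√533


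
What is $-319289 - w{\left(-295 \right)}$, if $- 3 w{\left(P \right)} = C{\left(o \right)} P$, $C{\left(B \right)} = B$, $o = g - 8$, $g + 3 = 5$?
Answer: $-318699$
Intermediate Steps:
$g = 2$ ($g = -3 + 5 = 2$)
$o = -6$ ($o = 2 - 8 = -6$)
$w{\left(P \right)} = 2 P$ ($w{\left(P \right)} = - \frac{\left(-6\right) P}{3} = 2 P$)
$-319289 - w{\left(-295 \right)} = -319289 - 2 \left(-295\right) = -319289 - -590 = -319289 + 590 = -318699$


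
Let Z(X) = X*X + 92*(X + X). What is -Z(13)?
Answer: -2561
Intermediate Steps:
Z(X) = X**2 + 184*X (Z(X) = X**2 + 92*(2*X) = X**2 + 184*X)
-Z(13) = -13*(184 + 13) = -13*197 = -1*2561 = -2561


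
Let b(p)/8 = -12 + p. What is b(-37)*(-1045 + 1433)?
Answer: -152096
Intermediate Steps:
b(p) = -96 + 8*p (b(p) = 8*(-12 + p) = -96 + 8*p)
b(-37)*(-1045 + 1433) = (-96 + 8*(-37))*(-1045 + 1433) = (-96 - 296)*388 = -392*388 = -152096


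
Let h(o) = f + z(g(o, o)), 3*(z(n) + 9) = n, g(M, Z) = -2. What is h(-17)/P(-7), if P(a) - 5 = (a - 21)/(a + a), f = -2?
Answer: -5/3 ≈ -1.6667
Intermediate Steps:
z(n) = -9 + n/3
P(a) = 5 + (-21 + a)/(2*a) (P(a) = 5 + (a - 21)/(a + a) = 5 + (-21 + a)/((2*a)) = 5 + (-21 + a)*(1/(2*a)) = 5 + (-21 + a)/(2*a))
h(o) = -35/3 (h(o) = -2 + (-9 + (1/3)*(-2)) = -2 + (-9 - 2/3) = -2 - 29/3 = -35/3)
h(-17)/P(-7) = -35*(-14/(-21 + 11*(-7)))/3 = -35*(-14/(-21 - 77))/3 = -35/(3*((1/2)*(-1/7)*(-98))) = -35/3/7 = -35/3*1/7 = -5/3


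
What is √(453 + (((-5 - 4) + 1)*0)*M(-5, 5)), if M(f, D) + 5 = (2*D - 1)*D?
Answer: √453 ≈ 21.284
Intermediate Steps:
M(f, D) = -5 + D*(-1 + 2*D) (M(f, D) = -5 + (2*D - 1)*D = -5 + (-1 + 2*D)*D = -5 + D*(-1 + 2*D))
√(453 + (((-5 - 4) + 1)*0)*M(-5, 5)) = √(453 + (((-5 - 4) + 1)*0)*(-5 - 1*5 + 2*5²)) = √(453 + ((-9 + 1)*0)*(-5 - 5 + 2*25)) = √(453 + (-8*0)*(-5 - 5 + 50)) = √(453 + 0*40) = √(453 + 0) = √453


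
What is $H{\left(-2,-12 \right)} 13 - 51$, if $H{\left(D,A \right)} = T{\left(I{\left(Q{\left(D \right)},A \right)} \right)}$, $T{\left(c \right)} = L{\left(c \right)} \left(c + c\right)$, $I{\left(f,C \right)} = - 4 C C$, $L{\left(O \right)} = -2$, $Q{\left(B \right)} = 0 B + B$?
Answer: $29901$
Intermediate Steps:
$Q{\left(B \right)} = B$ ($Q{\left(B \right)} = 0 + B = B$)
$I{\left(f,C \right)} = - 4 C^{2}$
$T{\left(c \right)} = - 4 c$ ($T{\left(c \right)} = - 2 \left(c + c\right) = - 2 \cdot 2 c = - 4 c$)
$H{\left(D,A \right)} = 16 A^{2}$ ($H{\left(D,A \right)} = - 4 \left(- 4 A^{2}\right) = 16 A^{2}$)
$H{\left(-2,-12 \right)} 13 - 51 = 16 \left(-12\right)^{2} \cdot 13 - 51 = 16 \cdot 144 \cdot 13 - 51 = 2304 \cdot 13 - 51 = 29952 - 51 = 29901$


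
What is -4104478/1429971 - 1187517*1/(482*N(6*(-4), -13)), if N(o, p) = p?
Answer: 1672396212859/8960198286 ≈ 186.65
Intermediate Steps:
-4104478/1429971 - 1187517*1/(482*N(6*(-4), -13)) = -4104478/1429971 - 1187517/((-13*482)) = -4104478*1/1429971 - 1187517/(-6266) = -4104478/1429971 - 1187517*(-1/6266) = -4104478/1429971 + 1187517/6266 = 1672396212859/8960198286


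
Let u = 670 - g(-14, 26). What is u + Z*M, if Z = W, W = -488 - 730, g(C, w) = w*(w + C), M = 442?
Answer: -537998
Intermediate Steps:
g(C, w) = w*(C + w)
u = 358 (u = 670 - 26*(-14 + 26) = 670 - 26*12 = 670 - 1*312 = 670 - 312 = 358)
W = -1218
Z = -1218
u + Z*M = 358 - 1218*442 = 358 - 538356 = -537998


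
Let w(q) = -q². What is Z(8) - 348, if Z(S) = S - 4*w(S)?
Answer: -84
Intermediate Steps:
Z(S) = S + 4*S² (Z(S) = S - (-4)*S² = S + 4*S²)
Z(8) - 348 = 8*(1 + 4*8) - 348 = 8*(1 + 32) - 348 = 8*33 - 348 = 264 - 348 = -84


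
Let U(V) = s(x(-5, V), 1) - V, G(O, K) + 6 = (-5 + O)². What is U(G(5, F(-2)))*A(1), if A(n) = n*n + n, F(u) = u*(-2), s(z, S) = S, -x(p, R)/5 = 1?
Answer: 14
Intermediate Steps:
x(p, R) = -5 (x(p, R) = -5*1 = -5)
F(u) = -2*u
A(n) = n + n² (A(n) = n² + n = n + n²)
G(O, K) = -6 + (-5 + O)²
U(V) = 1 - V
U(G(5, F(-2)))*A(1) = (1 - (-6 + (-5 + 5)²))*(1*(1 + 1)) = (1 - (-6 + 0²))*(1*2) = (1 - (-6 + 0))*2 = (1 - 1*(-6))*2 = (1 + 6)*2 = 7*2 = 14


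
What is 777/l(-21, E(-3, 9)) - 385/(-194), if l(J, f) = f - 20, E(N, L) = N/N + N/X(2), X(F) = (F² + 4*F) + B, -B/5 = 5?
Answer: -932827/23668 ≈ -39.413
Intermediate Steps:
B = -25 (B = -5*5 = -25)
X(F) = -25 + F² + 4*F (X(F) = (F² + 4*F) - 25 = -25 + F² + 4*F)
E(N, L) = 1 - N/13 (E(N, L) = N/N + N/(-25 + 2² + 4*2) = 1 + N/(-25 + 4 + 8) = 1 + N/(-13) = 1 + N*(-1/13) = 1 - N/13)
l(J, f) = -20 + f
777/l(-21, E(-3, 9)) - 385/(-194) = 777/(-20 + (1 - 1/13*(-3))) - 385/(-194) = 777/(-20 + (1 + 3/13)) - 385*(-1/194) = 777/(-20 + 16/13) + 385/194 = 777/(-244/13) + 385/194 = 777*(-13/244) + 385/194 = -10101/244 + 385/194 = -932827/23668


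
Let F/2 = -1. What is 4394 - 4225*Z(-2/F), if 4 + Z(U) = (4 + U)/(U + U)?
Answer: 21463/2 ≈ 10732.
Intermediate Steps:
F = -2 (F = 2*(-1) = -2)
Z(U) = -4 + (4 + U)/(2*U) (Z(U) = -4 + (4 + U)/(U + U) = -4 + (4 + U)/((2*U)) = -4 + (4 + U)*(1/(2*U)) = -4 + (4 + U)/(2*U))
4394 - 4225*Z(-2/F) = 4394 - 4225*(-7/2 + 2/((-2/(-2)))) = 4394 - 4225*(-7/2 + 2/((-2*(-1/2)))) = 4394 - 4225*(-7/2 + 2/1) = 4394 - 4225*(-7/2 + 2*1) = 4394 - 4225*(-7/2 + 2) = 4394 - 4225*(-3/2) = 4394 + 12675/2 = 21463/2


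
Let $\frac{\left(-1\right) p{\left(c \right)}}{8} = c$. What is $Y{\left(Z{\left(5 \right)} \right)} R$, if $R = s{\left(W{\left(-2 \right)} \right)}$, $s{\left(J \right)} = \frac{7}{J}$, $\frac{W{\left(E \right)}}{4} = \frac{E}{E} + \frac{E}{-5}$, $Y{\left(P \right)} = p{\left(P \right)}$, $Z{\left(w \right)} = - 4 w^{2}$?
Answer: $1000$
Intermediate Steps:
$p{\left(c \right)} = - 8 c$
$Y{\left(P \right)} = - 8 P$
$W{\left(E \right)} = 4 - \frac{4 E}{5}$ ($W{\left(E \right)} = 4 \left(\frac{E}{E} + \frac{E}{-5}\right) = 4 \left(1 + E \left(- \frac{1}{5}\right)\right) = 4 \left(1 - \frac{E}{5}\right) = 4 - \frac{4 E}{5}$)
$R = \frac{5}{4}$ ($R = \frac{7}{4 - - \frac{8}{5}} = \frac{7}{4 + \frac{8}{5}} = \frac{7}{\frac{28}{5}} = 7 \cdot \frac{5}{28} = \frac{5}{4} \approx 1.25$)
$Y{\left(Z{\left(5 \right)} \right)} R = - 8 \left(- 4 \cdot 5^{2}\right) \frac{5}{4} = - 8 \left(\left(-4\right) 25\right) \frac{5}{4} = \left(-8\right) \left(-100\right) \frac{5}{4} = 800 \cdot \frac{5}{4} = 1000$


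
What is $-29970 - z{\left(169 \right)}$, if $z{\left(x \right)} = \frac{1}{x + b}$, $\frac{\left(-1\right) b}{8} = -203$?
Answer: $- \frac{53736211}{1793} \approx -29970.0$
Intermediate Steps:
$b = 1624$ ($b = \left(-8\right) \left(-203\right) = 1624$)
$z{\left(x \right)} = \frac{1}{1624 + x}$ ($z{\left(x \right)} = \frac{1}{x + 1624} = \frac{1}{1624 + x}$)
$-29970 - z{\left(169 \right)} = -29970 - \frac{1}{1624 + 169} = -29970 - \frac{1}{1793} = - \frac{53736211}{1793}$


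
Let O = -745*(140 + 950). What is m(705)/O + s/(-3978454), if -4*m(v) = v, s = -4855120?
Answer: 1577320559407/1292281428280 ≈ 1.2206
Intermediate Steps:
m(v) = -v/4
O = -812050 (O = -745*1090 = -812050)
m(705)/O + s/(-3978454) = -1/4*705/(-812050) - 4855120/(-3978454) = -705/4*(-1/812050) - 4855120*(-1/3978454) = 141/649640 + 2427560/1989227 = 1577320559407/1292281428280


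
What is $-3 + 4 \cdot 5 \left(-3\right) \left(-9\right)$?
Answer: $537$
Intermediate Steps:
$-3 + 4 \cdot 5 \left(-3\right) \left(-9\right) = -3 + 20 \left(-3\right) \left(-9\right) = -3 - -540 = -3 + 540 = 537$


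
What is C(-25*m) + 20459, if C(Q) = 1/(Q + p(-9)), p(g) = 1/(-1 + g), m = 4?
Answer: 20479449/1001 ≈ 20459.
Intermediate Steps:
C(Q) = 1/(-⅒ + Q) (C(Q) = 1/(Q + 1/(-1 - 9)) = 1/(Q + 1/(-10)) = 1/(Q - ⅒) = 1/(-⅒ + Q))
C(-25*m) + 20459 = 10/(-1 + 10*(-25*4)) + 20459 = 10/(-1 + 10*(-100)) + 20459 = 10/(-1 - 1000) + 20459 = 10/(-1001) + 20459 = 10*(-1/1001) + 20459 = -10/1001 + 20459 = 20479449/1001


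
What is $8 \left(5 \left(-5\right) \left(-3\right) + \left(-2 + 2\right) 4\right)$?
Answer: $600$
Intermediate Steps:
$8 \left(5 \left(-5\right) \left(-3\right) + \left(-2 + 2\right) 4\right) = 8 \left(\left(-25\right) \left(-3\right) + 0 \cdot 4\right) = 8 \left(75 + 0\right) = 8 \cdot 75 = 600$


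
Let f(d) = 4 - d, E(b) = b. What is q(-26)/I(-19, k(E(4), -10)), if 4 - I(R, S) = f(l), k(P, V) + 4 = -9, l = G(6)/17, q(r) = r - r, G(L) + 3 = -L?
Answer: 0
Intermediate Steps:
G(L) = -3 - L
q(r) = 0
l = -9/17 (l = (-3 - 1*6)/17 = (-3 - 6)*(1/17) = -9*1/17 = -9/17 ≈ -0.52941)
k(P, V) = -13 (k(P, V) = -4 - 9 = -13)
I(R, S) = -9/17 (I(R, S) = 4 - (4 - 1*(-9/17)) = 4 - (4 + 9/17) = 4 - 1*77/17 = 4 - 77/17 = -9/17)
q(-26)/I(-19, k(E(4), -10)) = 0/(-9/17) = 0*(-17/9) = 0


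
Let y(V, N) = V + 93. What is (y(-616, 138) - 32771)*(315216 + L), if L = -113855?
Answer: -6704113134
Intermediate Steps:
y(V, N) = 93 + V
(y(-616, 138) - 32771)*(315216 + L) = ((93 - 616) - 32771)*(315216 - 113855) = (-523 - 32771)*201361 = -33294*201361 = -6704113134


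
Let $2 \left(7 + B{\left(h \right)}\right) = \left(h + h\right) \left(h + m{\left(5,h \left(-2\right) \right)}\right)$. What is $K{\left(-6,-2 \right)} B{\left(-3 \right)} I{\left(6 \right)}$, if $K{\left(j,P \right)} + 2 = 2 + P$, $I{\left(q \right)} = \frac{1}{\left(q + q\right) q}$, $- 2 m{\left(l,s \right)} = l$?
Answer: $- \frac{19}{72} \approx -0.26389$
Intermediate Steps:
$m{\left(l,s \right)} = - \frac{l}{2}$
$I{\left(q \right)} = \frac{1}{2 q^{2}}$ ($I{\left(q \right)} = \frac{1}{2 q q} = \frac{\frac{1}{2} \frac{1}{q}}{q} = \frac{1}{2 q^{2}}$)
$K{\left(j,P \right)} = P$ ($K{\left(j,P \right)} = -2 + \left(2 + P\right) = P$)
$B{\left(h \right)} = -7 + h \left(- \frac{5}{2} + h\right)$ ($B{\left(h \right)} = -7 + \frac{\left(h + h\right) \left(h - \frac{5}{2}\right)}{2} = -7 + \frac{2 h \left(h - \frac{5}{2}\right)}{2} = -7 + \frac{2 h \left(- \frac{5}{2} + h\right)}{2} = -7 + h \left(- \frac{5}{2} + h\right)$)
$K{\left(-6,-2 \right)} B{\left(-3 \right)} I{\left(6 \right)} = - 2 \left(-7 + \left(-3\right)^{2} - - \frac{15}{2}\right) \frac{1}{2 \cdot 36} = - 2 \left(-7 + 9 + \frac{15}{2}\right) \frac{1}{2} \cdot \frac{1}{36} = \left(-2\right) \frac{19}{2} \cdot \frac{1}{72} = \left(-19\right) \frac{1}{72} = - \frac{19}{72}$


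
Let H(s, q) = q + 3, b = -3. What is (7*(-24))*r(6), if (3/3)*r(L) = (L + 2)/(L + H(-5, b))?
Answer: -224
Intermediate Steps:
H(s, q) = 3 + q
r(L) = (2 + L)/L (r(L) = (L + 2)/(L + (3 - 3)) = (2 + L)/(L + 0) = (2 + L)/L)
(7*(-24))*r(6) = (7*(-24))*((2 + 6)/6) = -28*8 = -168*4/3 = -224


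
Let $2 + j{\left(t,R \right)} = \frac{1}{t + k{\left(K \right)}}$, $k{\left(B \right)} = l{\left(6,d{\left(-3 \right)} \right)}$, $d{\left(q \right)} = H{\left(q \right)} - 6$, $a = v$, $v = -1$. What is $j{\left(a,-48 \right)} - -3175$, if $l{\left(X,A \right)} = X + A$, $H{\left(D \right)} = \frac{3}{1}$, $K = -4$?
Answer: $\frac{6347}{2} \approx 3173.5$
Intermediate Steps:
$H{\left(D \right)} = 3$ ($H{\left(D \right)} = 3 \cdot 1 = 3$)
$a = -1$
$d{\left(q \right)} = -3$ ($d{\left(q \right)} = 3 - 6 = -3$)
$l{\left(X,A \right)} = A + X$
$k{\left(B \right)} = 3$ ($k{\left(B \right)} = -3 + 6 = 3$)
$j{\left(t,R \right)} = -2 + \frac{1}{3 + t}$ ($j{\left(t,R \right)} = -2 + \frac{1}{t + 3} = -2 + \frac{1}{3 + t}$)
$j{\left(a,-48 \right)} - -3175 = \frac{-5 - -2}{3 - 1} - -3175 = \frac{-5 + 2}{2} + 3175 = \frac{1}{2} \left(-3\right) + 3175 = - \frac{3}{2} + 3175 = \frac{6347}{2}$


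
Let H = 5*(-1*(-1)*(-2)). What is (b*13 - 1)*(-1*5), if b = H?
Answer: 655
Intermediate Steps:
H = -10 (H = 5*(1*(-2)) = 5*(-2) = -10)
b = -10
(b*13 - 1)*(-1*5) = (-10*13 - 1)*(-1*5) = (-130 - 1)*(-5) = -131*(-5) = 655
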